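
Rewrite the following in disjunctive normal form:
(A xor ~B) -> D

(A xor ~B) -> D
≡ ~(A xor ~B) | D
≡ ~((A & ~~B) | (~A & ~B)) | D
≡ (~(A & ~~B) & ~(~A & ~B)) | D
≡ ((~A | ~~~B) & ~(~A & ~B)) | D
≡ ((~A | ~B) & ~(~A & ~B)) | D
≡ ((~A | ~B) & (~~A | ~~B)) | D
≡ ((~A | ~B) & (A | ~~B)) | D
≡ ((~A | ~B) & (A | B)) | D
≡ (~A & A) | (~A & B) | (~B & A) | (~B & B) | D
≡ (~A & B) | (~B & A) | D

(~A & B) | (~B & A) | D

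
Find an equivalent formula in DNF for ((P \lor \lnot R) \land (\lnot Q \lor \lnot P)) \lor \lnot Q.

((P \lor \lnot R) \land (\lnot Q \lor \lnot P)) \lor \lnot Q
≡ (P \land \lnot Q) \lor (P \land \lnot P) \lor (\lnot R \land \lnot Q) \lor (\lnot R \land \lnot P) \lor \lnot Q
≡ (\lnot R \land \lnot P) \lor \lnot Q

(\lnot R \land \lnot P) \lor \lnot Q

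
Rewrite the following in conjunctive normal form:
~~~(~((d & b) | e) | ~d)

(b | e) & d

~~~(~((d & b) | e) | ~d)
≡ ~(~((d & b) | e) | ~d)   [double negation]
≡ ~~((d & b) | e) & ~~d   [De Morgan]
≡ ((d & b) | e) & ~~d   [double negation]
≡ ((d & b) | e) & d   [double negation]
≡ (d | e) & (b | e) & d   [distribute | over &]
≡ (b | e) & d   [simplify]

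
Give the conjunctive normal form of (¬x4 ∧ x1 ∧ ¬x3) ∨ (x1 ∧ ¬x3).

x1 ∧ ¬x3

(¬x4 ∧ x1 ∧ ¬x3) ∨ (x1 ∧ ¬x3)
≡ (¬x4 ∨ x1) ∧ (¬x4 ∨ ¬x3) ∧ (x1 ∨ x1) ∧ (x1 ∨ ¬x3) ∧ (¬x3 ∨ x1) ∧ (¬x3 ∨ ¬x3)   — distribute ∨ over ∧
≡ x1 ∧ ¬x3   — simplify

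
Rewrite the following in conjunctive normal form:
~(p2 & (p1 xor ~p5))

~(p2 & (p1 xor ~p5))
⇔ ~(p2 & (p1 | ~p5) & ~(p1 & ~p5))   [expand xor]
⇔ ~p2 | ~(p1 | ~p5) | ~~(p1 & ~p5)   [De Morgan]
⇔ ~p2 | (~p1 & ~~p5) | ~~(p1 & ~p5)   [De Morgan]
⇔ ~p2 | (~p1 & p5) | ~~(p1 & ~p5)   [double negation]
⇔ ~p2 | (~p1 & p5) | (p1 & ~p5)   [double negation]
⇔ (~p2 | ~p1 | p1) & (~p2 | ~p1 | ~p5) & (~p2 | p5 | p1) & (~p2 | p5 | ~p5)   [distribute | over &]
⇔ (~p2 | ~p1 | ~p5) & (~p2 | p5 | p1)   [simplify]

(~p2 | ~p1 | ~p5) & (~p2 | p5 | p1)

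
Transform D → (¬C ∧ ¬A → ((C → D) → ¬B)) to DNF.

D → (¬C ∧ ¬A → ((C → D) → ¬B))
≡ ¬D ∨ (¬C ∧ ¬A → ((C → D) → ¬B))   (eliminate →)
≡ ¬D ∨ ¬(¬C ∧ ¬A) ∨ ((C → D) → ¬B)   (eliminate →)
≡ ¬D ∨ ¬(¬C ∧ ¬A) ∨ ¬(C → D) ∨ ¬B   (eliminate →)
≡ ¬D ∨ ¬(¬C ∧ ¬A) ∨ ¬(¬C ∨ D) ∨ ¬B   (eliminate →)
≡ ¬D ∨ ¬¬C ∨ ¬¬A ∨ ¬(¬C ∨ D) ∨ ¬B   (De Morgan)
≡ ¬D ∨ C ∨ ¬¬A ∨ ¬(¬C ∨ D) ∨ ¬B   (double negation)
≡ ¬D ∨ C ∨ A ∨ ¬(¬C ∨ D) ∨ ¬B   (double negation)
≡ ¬D ∨ C ∨ A ∨ ¬¬C ∧ ¬D ∨ ¬B   (De Morgan)
≡ ¬D ∨ C ∨ A ∨ C ∧ ¬D ∨ ¬B   (double negation)
≡ ¬D ∨ C ∨ A ∨ ¬B   (simplify)

¬D ∨ C ∨ A ∨ ¬B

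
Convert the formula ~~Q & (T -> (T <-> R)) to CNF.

Q & (~T | R)

~~Q & (T -> (T <-> R))
= ~~Q & (~T | (T <-> R))   — eliminate ->
= ~~Q & (~T | ((T -> R) & (R -> T)))   — eliminate <->
= ~~Q & (~T | ((~T | R) & (R -> T)))   — eliminate ->
= ~~Q & (~T | ((~T | R) & (~R | T)))   — eliminate ->
= Q & (~T | ((~T | R) & (~R | T)))   — double negation
= Q & (~T | ~T | R) & (~T | ~R | T)   — distribute | over &
= Q & (~T | R)   — simplify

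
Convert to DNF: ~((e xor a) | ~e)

a & e

~((e xor a) | ~e)
≡ ~((e & ~a) | (~e & a) | ~e)   — expand xor
≡ ~(e & ~a) & ~(~e & a) & ~~e   — De Morgan
≡ (~e | ~~a) & ~(~e & a) & ~~e   — De Morgan
≡ (~e | a) & ~(~e & a) & ~~e   — double negation
≡ (~e | a) & (~~e | ~a) & ~~e   — De Morgan
≡ (~e | a) & (e | ~a) & ~~e   — double negation
≡ (~e | a) & (e | ~a) & e   — double negation
≡ (~e & e & e) | (~e & ~a & e) | (a & e & e) | (a & ~a & e)   — distribute & over |
≡ a & e   — simplify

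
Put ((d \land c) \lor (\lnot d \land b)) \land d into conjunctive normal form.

((d \land c) \lor (\lnot d \land b)) \land d
≡ (d \lor \lnot d) \land (d \lor b) \land (c \lor \lnot d) \land (c \lor b) \land d   [distribute \lor over \land]
≡ (c \lor \lnot d) \land (c \lor b) \land d   [simplify]

(c \lor \lnot d) \land (c \lor b) \land d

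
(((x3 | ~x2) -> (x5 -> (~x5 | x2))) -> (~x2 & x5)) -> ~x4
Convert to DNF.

(((x3 | ~x2) -> (x5 -> (~x5 | x2))) -> (~x2 & x5)) -> ~x4
≡ ~(((x3 | ~x2) -> (x5 -> (~x5 | x2))) -> (~x2 & x5)) | ~x4   [eliminate ->]
≡ ~(~((x3 | ~x2) -> (x5 -> (~x5 | x2))) | (~x2 & x5)) | ~x4   [eliminate ->]
≡ ~(~(~(x3 | ~x2) | (x5 -> (~x5 | x2))) | (~x2 & x5)) | ~x4   [eliminate ->]
≡ ~(~(~(x3 | ~x2) | ~x5 | ~x5 | x2) | (~x2 & x5)) | ~x4   [eliminate ->]
≡ (~~(~(x3 | ~x2) | ~x5 | ~x5 | x2) & ~(~x2 & x5)) | ~x4   [De Morgan]
≡ ((~(x3 | ~x2) | ~x5 | ~x5 | x2) & ~(~x2 & x5)) | ~x4   [double negation]
≡ (((~x3 & ~~x2) | ~x5 | ~x5 | x2) & ~(~x2 & x5)) | ~x4   [De Morgan]
≡ (((~x3 & x2) | ~x5 | ~x5 | x2) & ~(~x2 & x5)) | ~x4   [double negation]
≡ (((~x3 & x2) | ~x5 | ~x5 | x2) & (~~x2 | ~x5)) | ~x4   [De Morgan]
≡ (((~x3 & x2) | ~x5 | ~x5 | x2) & (x2 | ~x5)) | ~x4   [double negation]
≡ (~x3 & x2 & x2) | (~x3 & x2 & ~x5) | (~x5 & x2) | (~x5 & ~x5) | (~x5 & x2) | (~x5 & ~x5) | (x2 & x2) | (x2 & ~x5) | ~x4   [distribute & over |]
≡ ~x5 | x2 | ~x4   [simplify]

~x5 | x2 | ~x4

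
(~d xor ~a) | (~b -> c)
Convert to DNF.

(~d xor ~a) | (~b -> c)
≡ (~d & ~~a) | (~~d & ~a) | (~b -> c)
≡ (~d & ~~a) | (~~d & ~a) | ~~b | c
≡ (~d & a) | (~~d & ~a) | ~~b | c
≡ (~d & a) | (d & ~a) | ~~b | c
≡ (~d & a) | (d & ~a) | b | c

(~d & a) | (d & ~a) | b | c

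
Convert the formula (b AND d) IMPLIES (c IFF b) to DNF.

(b AND d) IMPLIES (c IFF b)
≡ NOT (b AND d) OR (c IFF b)   [eliminate IMPLIES]
≡ NOT (b AND d) OR ((c IMPLIES b) AND (b IMPLIES c))   [eliminate IFF]
≡ NOT (b AND d) OR ((NOT c OR b) AND (b IMPLIES c))   [eliminate IMPLIES]
≡ NOT (b AND d) OR ((NOT c OR b) AND (NOT b OR c))   [eliminate IMPLIES]
≡ NOT b OR NOT d OR ((NOT c OR b) AND (NOT b OR c))   [De Morgan]
≡ NOT b OR NOT d OR (NOT c AND NOT b) OR (NOT c AND c) OR (b AND NOT b) OR (b AND c)   [distribute AND over OR]
≡ NOT b OR NOT d OR (b AND c)   [simplify]

NOT b OR NOT d OR (b AND c)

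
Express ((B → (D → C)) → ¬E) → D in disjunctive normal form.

(¬B ∧ E) ∨ (¬D ∧ E) ∨ (C ∧ E) ∨ D

((B → (D → C)) → ¬E) → D
⇔ ¬((B → (D → C)) → ¬E) ∨ D   [eliminate →]
⇔ ¬(¬(B → (D → C)) ∨ ¬E) ∨ D   [eliminate →]
⇔ ¬(¬(¬B ∨ (D → C)) ∨ ¬E) ∨ D   [eliminate →]
⇔ ¬(¬(¬B ∨ ¬D ∨ C) ∨ ¬E) ∨ D   [eliminate →]
⇔ (¬¬(¬B ∨ ¬D ∨ C) ∧ ¬¬E) ∨ D   [De Morgan]
⇔ ((¬B ∨ ¬D ∨ C) ∧ ¬¬E) ∨ D   [double negation]
⇔ ((¬B ∨ ¬D ∨ C) ∧ E) ∨ D   [double negation]
⇔ (¬B ∧ E) ∨ (¬D ∧ E) ∨ (C ∧ E) ∨ D   [distribute ∧ over ∨]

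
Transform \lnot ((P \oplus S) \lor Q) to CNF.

(\lnot P \lor S) \land (\lnot S \lor P) \land \lnot Q

\lnot ((P \oplus S) \lor Q)
≡ \lnot (((P \lor S) \land \lnot (P \land S)) \lor Q)
≡ \lnot ((P \lor S) \land \lnot (P \land S)) \land \lnot Q
≡ (\lnot (P \lor S) \lor \lnot \lnot (P \land S)) \land \lnot Q
≡ ((\lnot P \land \lnot S) \lor \lnot \lnot (P \land S)) \land \lnot Q
≡ ((\lnot P \land \lnot S) \lor (P \land S)) \land \lnot Q
≡ (\lnot P \lor P) \land (\lnot P \lor S) \land (\lnot S \lor P) \land (\lnot S \lor S) \land \lnot Q
≡ (\lnot P \lor S) \land (\lnot S \lor P) \land \lnot Q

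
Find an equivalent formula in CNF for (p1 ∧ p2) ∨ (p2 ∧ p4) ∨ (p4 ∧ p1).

(p1 ∧ p2) ∨ (p2 ∧ p4) ∨ (p4 ∧ p1)
= (p1 ∨ p2 ∨ p4) ∧ (p1 ∨ p2 ∨ p1) ∧ (p1 ∨ p4 ∨ p4) ∧ (p1 ∨ p4 ∨ p1) ∧ (p2 ∨ p2 ∨ p4) ∧ (p2 ∨ p2 ∨ p1) ∧ (p2 ∨ p4 ∨ p4) ∧ (p2 ∨ p4 ∨ p1)   [distribute ∨ over ∧]
= (p1 ∨ p2) ∧ (p1 ∨ p4) ∧ (p2 ∨ p4)   [simplify]

(p1 ∨ p2) ∧ (p1 ∨ p4) ∧ (p2 ∨ p4)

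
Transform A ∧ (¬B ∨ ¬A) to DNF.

A ∧ ¬B

A ∧ (¬B ∨ ¬A)
⇔ (A ∧ ¬B) ∨ (A ∧ ¬A)   [distribute ∧ over ∨]
⇔ A ∧ ¬B   [simplify]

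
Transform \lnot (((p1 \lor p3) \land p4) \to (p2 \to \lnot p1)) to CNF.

p4 \land p2 \land p1

\lnot (((p1 \lor p3) \land p4) \to (p2 \to \lnot p1))
⇔ \lnot (\lnot ((p1 \lor p3) \land p4) \lor (p2 \to \lnot p1))
⇔ \lnot (\lnot ((p1 \lor p3) \land p4) \lor \lnot p2 \lor \lnot p1)
⇔ \lnot \lnot ((p1 \lor p3) \land p4) \land \lnot \lnot p2 \land \lnot \lnot p1
⇔ (p1 \lor p3) \land p4 \land \lnot \lnot p2 \land \lnot \lnot p1
⇔ (p1 \lor p3) \land p4 \land p2 \land \lnot \lnot p1
⇔ (p1 \lor p3) \land p4 \land p2 \land p1
⇔ p4 \land p2 \land p1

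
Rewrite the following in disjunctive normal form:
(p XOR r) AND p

p AND NOT r

(p XOR r) AND p
= ((p AND NOT r) OR (NOT p AND r)) AND p
= (p AND NOT r AND p) OR (NOT p AND r AND p)
= p AND NOT r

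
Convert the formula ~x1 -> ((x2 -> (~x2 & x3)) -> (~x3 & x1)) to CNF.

x1 | x2

~x1 -> ((x2 -> (~x2 & x3)) -> (~x3 & x1))
⇔ ~~x1 | ((x2 -> (~x2 & x3)) -> (~x3 & x1))
⇔ ~~x1 | ~(x2 -> (~x2 & x3)) | (~x3 & x1)
⇔ ~~x1 | ~(~x2 | (~x2 & x3)) | (~x3 & x1)
⇔ x1 | ~(~x2 | (~x2 & x3)) | (~x3 & x1)
⇔ x1 | (~~x2 & ~(~x2 & x3)) | (~x3 & x1)
⇔ x1 | (x2 & ~(~x2 & x3)) | (~x3 & x1)
⇔ x1 | (x2 & (~~x2 | ~x3)) | (~x3 & x1)
⇔ x1 | (x2 & (x2 | ~x3)) | (~x3 & x1)
⇔ (x1 | x2 | ~x3) & (x1 | x2 | x1) & (x1 | x2 | ~x3 | ~x3) & (x1 | x2 | ~x3 | x1)
⇔ x1 | x2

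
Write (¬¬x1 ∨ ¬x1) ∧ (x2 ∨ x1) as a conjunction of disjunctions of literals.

x2 ∨ x1

(¬¬x1 ∨ ¬x1) ∧ (x2 ∨ x1)
= (x1 ∨ ¬x1) ∧ (x2 ∨ x1)   [double negation]
= x2 ∨ x1   [simplify]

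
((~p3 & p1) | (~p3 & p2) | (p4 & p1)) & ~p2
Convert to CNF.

(~p3 | p4) & (~p3 | p1) & (p1 | p2) & ~p2

((~p3 & p1) | (~p3 & p2) | (p4 & p1)) & ~p2
≡ (~p3 | ~p3 | p4) & (~p3 | ~p3 | p1) & (~p3 | p2 | p4) & (~p3 | p2 | p1) & (p1 | ~p3 | p4) & (p1 | ~p3 | p1) & (p1 | p2 | p4) & (p1 | p2 | p1) & ~p2   [distribute | over &]
≡ (~p3 | p4) & (~p3 | p1) & (p1 | p2) & ~p2   [simplify]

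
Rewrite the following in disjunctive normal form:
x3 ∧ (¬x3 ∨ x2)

x3 ∧ (¬x3 ∨ x2)
= (x3 ∧ ¬x3) ∨ (x3 ∧ x2)   [distribute ∧ over ∨]
= x3 ∧ x2   [simplify]

x3 ∧ x2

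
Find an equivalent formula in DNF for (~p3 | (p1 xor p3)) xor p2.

(~p3 & ~p2) | (~p1 & p3 & ~p2) | (p3 & p1 & p2)

(~p3 | (p1 xor p3)) xor p2
≡ ((~p3 | (p1 xor p3)) & ~p2) | (~(~p3 | (p1 xor p3)) & p2)   [expand xor]
≡ ((~p3 | (p1 & ~p3) | (~p1 & p3)) & ~p2) | (~(~p3 | (p1 xor p3)) & p2)   [expand xor]
≡ ((~p3 | (p1 & ~p3) | (~p1 & p3)) & ~p2) | (~(~p3 | (p1 & ~p3) | (~p1 & p3)) & p2)   [expand xor]
≡ ((~p3 | (p1 & ~p3) | (~p1 & p3)) & ~p2) | (~~p3 & ~(p1 & ~p3) & ~(~p1 & p3) & p2)   [De Morgan]
≡ ((~p3 | (p1 & ~p3) | (~p1 & p3)) & ~p2) | (p3 & ~(p1 & ~p3) & ~(~p1 & p3) & p2)   [double negation]
≡ ((~p3 | (p1 & ~p3) | (~p1 & p3)) & ~p2) | (p3 & (~p1 | ~~p3) & ~(~p1 & p3) & p2)   [De Morgan]
≡ ((~p3 | (p1 & ~p3) | (~p1 & p3)) & ~p2) | (p3 & (~p1 | p3) & ~(~p1 & p3) & p2)   [double negation]
≡ ((~p3 | (p1 & ~p3) | (~p1 & p3)) & ~p2) | (p3 & (~p1 | p3) & (~~p1 | ~p3) & p2)   [De Morgan]
≡ ((~p3 | (p1 & ~p3) | (~p1 & p3)) & ~p2) | (p3 & (~p1 | p3) & (p1 | ~p3) & p2)   [double negation]
≡ (~p3 & ~p2) | (p1 & ~p3 & ~p2) | (~p1 & p3 & ~p2) | (p3 & ~p1 & p1 & p2) | (p3 & ~p1 & ~p3 & p2) | (p3 & p3 & p1 & p2) | (p3 & p3 & ~p3 & p2)   [distribute & over |]
≡ (~p3 & ~p2) | (~p1 & p3 & ~p2) | (p3 & p1 & p2)   [simplify]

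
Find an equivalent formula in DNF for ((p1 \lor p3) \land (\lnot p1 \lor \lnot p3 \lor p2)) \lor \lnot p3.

(p1 \land p2) \lor (p3 \land \lnot p1) \lor (p3 \land p2) \lor \lnot p3

((p1 \lor p3) \land (\lnot p1 \lor \lnot p3 \lor p2)) \lor \lnot p3
= (p1 \land \lnot p1) \lor (p1 \land \lnot p3) \lor (p1 \land p2) \lor (p3 \land \lnot p1) \lor (p3 \land \lnot p3) \lor (p3 \land p2) \lor \lnot p3   [distribute \land over \lor]
= (p1 \land p2) \lor (p3 \land \lnot p1) \lor (p3 \land p2) \lor \lnot p3   [simplify]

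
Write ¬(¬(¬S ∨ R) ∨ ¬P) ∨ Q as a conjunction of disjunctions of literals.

(¬S ∨ R ∨ Q) ∧ (P ∨ Q)

¬(¬(¬S ∨ R) ∨ ¬P) ∨ Q
= (¬¬(¬S ∨ R) ∧ ¬¬P) ∨ Q   [De Morgan]
= ((¬S ∨ R) ∧ ¬¬P) ∨ Q   [double negation]
= ((¬S ∨ R) ∧ P) ∨ Q   [double negation]
= (¬S ∨ R ∨ Q) ∧ (P ∨ Q)   [distribute ∨ over ∧]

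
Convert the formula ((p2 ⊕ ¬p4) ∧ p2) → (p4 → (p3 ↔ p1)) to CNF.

((p2 ⊕ ¬p4) ∧ p2) → (p4 → (p3 ↔ p1))
≡ ¬((p2 ⊕ ¬p4) ∧ p2) ∨ (p4 → (p3 ↔ p1))   — eliminate →
≡ ¬((p2 ∨ ¬p4) ∧ ¬(p2 ∧ ¬p4) ∧ p2) ∨ (p4 → (p3 ↔ p1))   — expand ⊕
≡ ¬((p2 ∨ ¬p4) ∧ ¬(p2 ∧ ¬p4) ∧ p2) ∨ ¬p4 ∨ (p3 ↔ p1)   — eliminate →
≡ ¬((p2 ∨ ¬p4) ∧ ¬(p2 ∧ ¬p4) ∧ p2) ∨ ¬p4 ∨ ((p3 → p1) ∧ (p1 → p3))   — eliminate ↔
≡ ¬((p2 ∨ ¬p4) ∧ ¬(p2 ∧ ¬p4) ∧ p2) ∨ ¬p4 ∨ ((¬p3 ∨ p1) ∧ (p1 → p3))   — eliminate →
≡ ¬((p2 ∨ ¬p4) ∧ ¬(p2 ∧ ¬p4) ∧ p2) ∨ ¬p4 ∨ ((¬p3 ∨ p1) ∧ (¬p1 ∨ p3))   — eliminate →
≡ ¬(p2 ∨ ¬p4) ∨ ¬¬(p2 ∧ ¬p4) ∨ ¬p2 ∨ ¬p4 ∨ ((¬p3 ∨ p1) ∧ (¬p1 ∨ p3))   — De Morgan
≡ (¬p2 ∧ ¬¬p4) ∨ ¬¬(p2 ∧ ¬p4) ∨ ¬p2 ∨ ¬p4 ∨ ((¬p3 ∨ p1) ∧ (¬p1 ∨ p3))   — De Morgan
≡ (¬p2 ∧ p4) ∨ ¬¬(p2 ∧ ¬p4) ∨ ¬p2 ∨ ¬p4 ∨ ((¬p3 ∨ p1) ∧ (¬p1 ∨ p3))   — double negation
≡ (¬p2 ∧ p4) ∨ (p2 ∧ ¬p4) ∨ ¬p2 ∨ ¬p4 ∨ ((¬p3 ∨ p1) ∧ (¬p1 ∨ p3))   — double negation
≡ (¬p2 ∨ p2 ∨ ¬p2 ∨ ¬p4 ∨ ¬p3 ∨ p1) ∧ (¬p2 ∨ p2 ∨ ¬p2 ∨ ¬p4 ∨ ¬p1 ∨ p3) ∧ (¬p2 ∨ ¬p4 ∨ ¬p2 ∨ ¬p4 ∨ ¬p3 ∨ p1) ∧ (¬p2 ∨ ¬p4 ∨ ¬p2 ∨ ¬p4 ∨ ¬p1 ∨ p3) ∧ (p4 ∨ p2 ∨ ¬p2 ∨ ¬p4 ∨ ¬p3 ∨ p1) ∧ (p4 ∨ p2 ∨ ¬p2 ∨ ¬p4 ∨ ¬p1 ∨ p3) ∧ (p4 ∨ ¬p4 ∨ ¬p2 ∨ ¬p4 ∨ ¬p3 ∨ p1) ∧ (p4 ∨ ¬p4 ∨ ¬p2 ∨ ¬p4 ∨ ¬p1 ∨ p3)   — distribute ∨ over ∧
≡ (¬p2 ∨ ¬p4 ∨ ¬p3 ∨ p1) ∧ (¬p2 ∨ ¬p4 ∨ ¬p1 ∨ p3)   — simplify

(¬p2 ∨ ¬p4 ∨ ¬p3 ∨ p1) ∧ (¬p2 ∨ ¬p4 ∨ ¬p1 ∨ p3)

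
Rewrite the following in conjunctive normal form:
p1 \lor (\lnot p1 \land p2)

p1 \lor p2

p1 \lor (\lnot p1 \land p2)
≡ (p1 \lor \lnot p1) \land (p1 \lor p2)   [distribute \lor over \land]
≡ p1 \lor p2   [simplify]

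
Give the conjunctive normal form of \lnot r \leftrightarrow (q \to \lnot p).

\lnot r \leftrightarrow (q \to \lnot p)
= (\lnot r \to (q \to \lnot p)) \land ((q \to \lnot p) \to \lnot r)   [eliminate \leftrightarrow]
= (\lnot \lnot r \lor (q \to \lnot p)) \land ((q \to \lnot p) \to \lnot r)   [eliminate \to]
= (\lnot \lnot r \lor \lnot q \lor \lnot p) \land ((q \to \lnot p) \to \lnot r)   [eliminate \to]
= (\lnot \lnot r \lor \lnot q \lor \lnot p) \land (\lnot (q \to \lnot p) \lor \lnot r)   [eliminate \to]
= (\lnot \lnot r \lor \lnot q \lor \lnot p) \land (\lnot (\lnot q \lor \lnot p) \lor \lnot r)   [eliminate \to]
= (r \lor \lnot q \lor \lnot p) \land (\lnot (\lnot q \lor \lnot p) \lor \lnot r)   [double negation]
= (r \lor \lnot q \lor \lnot p) \land ((\lnot \lnot q \land \lnot \lnot p) \lor \lnot r)   [De Morgan]
= (r \lor \lnot q \lor \lnot p) \land ((q \land \lnot \lnot p) \lor \lnot r)   [double negation]
= (r \lor \lnot q \lor \lnot p) \land ((q \land p) \lor \lnot r)   [double negation]
= (r \lor \lnot q \lor \lnot p) \land (q \lor \lnot r) \land (p \lor \lnot r)   [distribute \lor over \land]

(r \lor \lnot q \lor \lnot p) \land (q \lor \lnot r) \land (p \lor \lnot r)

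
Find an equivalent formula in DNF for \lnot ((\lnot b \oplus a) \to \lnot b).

\lnot ((\lnot b \oplus a) \to \lnot b)
≡ \lnot (\lnot (\lnot b \oplus a) \lor \lnot b)   [eliminate \to]
≡ \lnot (\lnot ((\lnot b \land \lnot a) \lor (\lnot \lnot b \land a)) \lor \lnot b)   [expand \oplus]
≡ \lnot \lnot ((\lnot b \land \lnot a) \lor (\lnot \lnot b \land a)) \land \lnot \lnot b   [De Morgan]
≡ ((\lnot b \land \lnot a) \lor (\lnot \lnot b \land a)) \land \lnot \lnot b   [double negation]
≡ ((\lnot b \land \lnot a) \lor (b \land a)) \land \lnot \lnot b   [double negation]
≡ ((\lnot b \land \lnot a) \lor (b \land a)) \land b   [double negation]
≡ (\lnot b \land \lnot a \land b) \lor (b \land a \land b)   [distribute \land over \lor]
≡ b \land a   [simplify]

b \land a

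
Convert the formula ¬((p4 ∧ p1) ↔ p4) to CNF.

p4 ∧ (¬p4 ∨ ¬p1)

¬((p4 ∧ p1) ↔ p4)
≡ ¬(((p4 ∧ p1) → p4) ∧ (p4 → (p4 ∧ p1)))   [eliminate ↔]
≡ ¬((¬(p4 ∧ p1) ∨ p4) ∧ (p4 → (p4 ∧ p1)))   [eliminate →]
≡ ¬((¬(p4 ∧ p1) ∨ p4) ∧ (¬p4 ∨ (p4 ∧ p1)))   [eliminate →]
≡ ¬(¬(p4 ∧ p1) ∨ p4) ∨ ¬(¬p4 ∨ (p4 ∧ p1))   [De Morgan]
≡ (¬¬(p4 ∧ p1) ∧ ¬p4) ∨ ¬(¬p4 ∨ (p4 ∧ p1))   [De Morgan]
≡ (p4 ∧ p1 ∧ ¬p4) ∨ ¬(¬p4 ∨ (p4 ∧ p1))   [double negation]
≡ (p4 ∧ p1 ∧ ¬p4) ∨ (¬¬p4 ∧ ¬(p4 ∧ p1))   [De Morgan]
≡ (p4 ∧ p1 ∧ ¬p4) ∨ (p4 ∧ ¬(p4 ∧ p1))   [double negation]
≡ (p4 ∧ p1 ∧ ¬p4) ∨ (p4 ∧ (¬p4 ∨ ¬p1))   [De Morgan]
≡ (p4 ∨ p4) ∧ (p4 ∨ ¬p4 ∨ ¬p1) ∧ (p1 ∨ p4) ∧ (p1 ∨ ¬p4 ∨ ¬p1) ∧ (¬p4 ∨ p4) ∧ (¬p4 ∨ ¬p4 ∨ ¬p1)   [distribute ∨ over ∧]
≡ p4 ∧ (¬p4 ∨ ¬p1)   [simplify]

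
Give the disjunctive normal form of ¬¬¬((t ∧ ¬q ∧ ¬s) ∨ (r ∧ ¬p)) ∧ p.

(¬t ∧ p) ∨ (q ∧ p) ∨ (s ∧ p)

¬¬¬((t ∧ ¬q ∧ ¬s) ∨ (r ∧ ¬p)) ∧ p
≡ ¬((t ∧ ¬q ∧ ¬s) ∨ (r ∧ ¬p)) ∧ p   — double negation
≡ ¬(t ∧ ¬q ∧ ¬s) ∧ ¬(r ∧ ¬p) ∧ p   — De Morgan
≡ (¬t ∨ ¬¬q ∨ ¬¬s) ∧ ¬(r ∧ ¬p) ∧ p   — De Morgan
≡ (¬t ∨ q ∨ ¬¬s) ∧ ¬(r ∧ ¬p) ∧ p   — double negation
≡ (¬t ∨ q ∨ s) ∧ ¬(r ∧ ¬p) ∧ p   — double negation
≡ (¬t ∨ q ∨ s) ∧ (¬r ∨ ¬¬p) ∧ p   — De Morgan
≡ (¬t ∨ q ∨ s) ∧ (¬r ∨ p) ∧ p   — double negation
≡ (¬t ∧ ¬r ∧ p) ∨ (¬t ∧ p ∧ p) ∨ (q ∧ ¬r ∧ p) ∨ (q ∧ p ∧ p) ∨ (s ∧ ¬r ∧ p) ∨ (s ∧ p ∧ p)   — distribute ∧ over ∨
≡ (¬t ∧ p) ∨ (q ∧ p) ∨ (s ∧ p)   — simplify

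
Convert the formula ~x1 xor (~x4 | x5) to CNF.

(~x1 | ~x4 | x5) & (x1 | x4) & (x1 | ~x5)

~x1 xor (~x4 | x5)
= (~x1 | ~x4 | x5) & ~(~x1 & (~x4 | x5))   [expand xor]
= (~x1 | ~x4 | x5) & (~~x1 | ~(~x4 | x5))   [De Morgan]
= (~x1 | ~x4 | x5) & (x1 | ~(~x4 | x5))   [double negation]
= (~x1 | ~x4 | x5) & (x1 | (~~x4 & ~x5))   [De Morgan]
= (~x1 | ~x4 | x5) & (x1 | (x4 & ~x5))   [double negation]
= (~x1 | ~x4 | x5) & (x1 | x4) & (x1 | ~x5)   [distribute | over &]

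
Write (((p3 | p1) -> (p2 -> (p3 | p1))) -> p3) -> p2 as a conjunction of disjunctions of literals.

~p3 | p2

(((p3 | p1) -> (p2 -> (p3 | p1))) -> p3) -> p2
= ~(((p3 | p1) -> (p2 -> (p3 | p1))) -> p3) | p2   — eliminate ->
= ~(~((p3 | p1) -> (p2 -> (p3 | p1))) | p3) | p2   — eliminate ->
= ~(~(~(p3 | p1) | (p2 -> (p3 | p1))) | p3) | p2   — eliminate ->
= ~(~(~(p3 | p1) | ~p2 | p3 | p1) | p3) | p2   — eliminate ->
= (~~(~(p3 | p1) | ~p2 | p3 | p1) & ~p3) | p2   — De Morgan
= ((~(p3 | p1) | ~p2 | p3 | p1) & ~p3) | p2   — double negation
= (((~p3 & ~p1) | ~p2 | p3 | p1) & ~p3) | p2   — De Morgan
= (~p3 | ~p2 | p3 | p1 | p2) & (~p1 | ~p2 | p3 | p1 | p2) & (~p3 | p2)   — distribute | over &
= ~p3 | p2   — simplify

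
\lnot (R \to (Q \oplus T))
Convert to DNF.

(R \land \lnot Q \land \lnot T) \lor (R \land T \land Q)

\lnot (R \to (Q \oplus T))
≡ \lnot (\lnot R \lor (Q \oplus T))
≡ \lnot (\lnot R \lor (Q \land \lnot T) \lor (\lnot Q \land T))
≡ \lnot \lnot R \land \lnot (Q \land \lnot T) \land \lnot (\lnot Q \land T)
≡ R \land \lnot (Q \land \lnot T) \land \lnot (\lnot Q \land T)
≡ R \land (\lnot Q \lor \lnot \lnot T) \land \lnot (\lnot Q \land T)
≡ R \land (\lnot Q \lor T) \land \lnot (\lnot Q \land T)
≡ R \land (\lnot Q \lor T) \land (\lnot \lnot Q \lor \lnot T)
≡ R \land (\lnot Q \lor T) \land (Q \lor \lnot T)
≡ (R \land \lnot Q \land Q) \lor (R \land \lnot Q \land \lnot T) \lor (R \land T \land Q) \lor (R \land T \land \lnot T)
≡ (R \land \lnot Q \land \lnot T) \lor (R \land T \land Q)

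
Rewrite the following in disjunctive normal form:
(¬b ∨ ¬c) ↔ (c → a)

(b ∧ c ∧ ¬a) ∨ ¬c ∨ (a ∧ ¬b)

(¬b ∨ ¬c) ↔ (c → a)
⇔ ((¬b ∨ ¬c) → (c → a)) ∧ ((c → a) → (¬b ∨ ¬c))
⇔ (¬(¬b ∨ ¬c) ∨ (c → a)) ∧ ((c → a) → (¬b ∨ ¬c))
⇔ (¬(¬b ∨ ¬c) ∨ ¬c ∨ a) ∧ ((c → a) → (¬b ∨ ¬c))
⇔ (¬(¬b ∨ ¬c) ∨ ¬c ∨ a) ∧ (¬(c → a) ∨ ¬b ∨ ¬c)
⇔ (¬(¬b ∨ ¬c) ∨ ¬c ∨ a) ∧ (¬(¬c ∨ a) ∨ ¬b ∨ ¬c)
⇔ ((¬¬b ∧ ¬¬c) ∨ ¬c ∨ a) ∧ (¬(¬c ∨ a) ∨ ¬b ∨ ¬c)
⇔ ((b ∧ ¬¬c) ∨ ¬c ∨ a) ∧ (¬(¬c ∨ a) ∨ ¬b ∨ ¬c)
⇔ ((b ∧ c) ∨ ¬c ∨ a) ∧ (¬(¬c ∨ a) ∨ ¬b ∨ ¬c)
⇔ ((b ∧ c) ∨ ¬c ∨ a) ∧ ((¬¬c ∧ ¬a) ∨ ¬b ∨ ¬c)
⇔ ((b ∧ c) ∨ ¬c ∨ a) ∧ ((c ∧ ¬a) ∨ ¬b ∨ ¬c)
⇔ (b ∧ c ∧ c ∧ ¬a) ∨ (b ∧ c ∧ ¬b) ∨ (b ∧ c ∧ ¬c) ∨ (¬c ∧ c ∧ ¬a) ∨ (¬c ∧ ¬b) ∨ (¬c ∧ ¬c) ∨ (a ∧ c ∧ ¬a) ∨ (a ∧ ¬b) ∨ (a ∧ ¬c)
⇔ (b ∧ c ∧ ¬a) ∨ ¬c ∨ (a ∧ ¬b)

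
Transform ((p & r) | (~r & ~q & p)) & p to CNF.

p & (r | ~q)

((p & r) | (~r & ~q & p)) & p
≡ (p | ~r) & (p | ~q) & (p | p) & (r | ~r) & (r | ~q) & (r | p) & p   [distribute | over &]
≡ p & (r | ~q)   [simplify]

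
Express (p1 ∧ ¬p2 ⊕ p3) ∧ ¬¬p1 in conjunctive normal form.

(p1 ∧ ¬p2 ⊕ p3) ∧ ¬¬p1
≡ (p1 ∧ ¬p2 ∨ p3) ∧ ¬(p1 ∧ ¬p2 ∧ p3) ∧ ¬¬p1   — expand ⊕
≡ (p1 ∧ ¬p2 ∨ p3) ∧ (¬p1 ∨ ¬¬p2 ∨ ¬p3) ∧ ¬¬p1   — De Morgan
≡ (p1 ∧ ¬p2 ∨ p3) ∧ (¬p1 ∨ p2 ∨ ¬p3) ∧ ¬¬p1   — double negation
≡ (p1 ∧ ¬p2 ∨ p3) ∧ (¬p1 ∨ p2 ∨ ¬p3) ∧ p1   — double negation
≡ (p1 ∨ p3) ∧ (¬p2 ∨ p3) ∧ (¬p1 ∨ p2 ∨ ¬p3) ∧ p1   — distribute ∨ over ∧
≡ (¬p2 ∨ p3) ∧ (¬p1 ∨ p2 ∨ ¬p3) ∧ p1   — simplify

(¬p2 ∨ p3) ∧ (¬p1 ∨ p2 ∨ ¬p3) ∧ p1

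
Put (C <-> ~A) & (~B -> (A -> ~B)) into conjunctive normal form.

(C <-> ~A) & (~B -> (A -> ~B))
⇔ (C -> ~A) & (~A -> C) & (~B -> (A -> ~B))   [eliminate <->]
⇔ (~C | ~A) & (~A -> C) & (~B -> (A -> ~B))   [eliminate ->]
⇔ (~C | ~A) & (~~A | C) & (~B -> (A -> ~B))   [eliminate ->]
⇔ (~C | ~A) & (~~A | C) & (~~B | (A -> ~B))   [eliminate ->]
⇔ (~C | ~A) & (~~A | C) & (~~B | ~A | ~B)   [eliminate ->]
⇔ (~C | ~A) & (A | C) & (~~B | ~A | ~B)   [double negation]
⇔ (~C | ~A) & (A | C) & (B | ~A | ~B)   [double negation]
⇔ (~C | ~A) & (A | C)   [simplify]

(~C | ~A) & (A | C)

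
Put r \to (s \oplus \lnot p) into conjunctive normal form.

(\lnot r \lor s \lor \lnot p) \land (\lnot r \lor \lnot s \lor p)

r \to (s \oplus \lnot p)
≡ \lnot r \lor (s \oplus \lnot p)   — eliminate \to
≡ \lnot r \lor ((s \lor \lnot p) \land \lnot (s \land \lnot p))   — expand \oplus
≡ \lnot r \lor ((s \lor \lnot p) \land (\lnot s \lor \lnot \lnot p))   — De Morgan
≡ \lnot r \lor ((s \lor \lnot p) \land (\lnot s \lor p))   — double negation
≡ (\lnot r \lor s \lor \lnot p) \land (\lnot r \lor \lnot s \lor p)   — distribute \lor over \land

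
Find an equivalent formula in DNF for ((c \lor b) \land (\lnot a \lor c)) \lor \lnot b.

((c \lor b) \land (\lnot a \lor c)) \lor \lnot b
⇔ (c \land \lnot a) \lor (c \land c) \lor (b \land \lnot a) \lor (b \land c) \lor \lnot b   (distribute \land over \lor)
⇔ c \lor (b \land \lnot a) \lor \lnot b   (simplify)

c \lor (b \land \lnot a) \lor \lnot b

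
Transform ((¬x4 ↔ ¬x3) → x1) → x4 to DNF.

(¬x3 ∧ ¬x4 ∧ ¬x1) ∨ x4

((¬x4 ↔ ¬x3) → x1) → x4
⇔ ¬((¬x4 ↔ ¬x3) → x1) ∨ x4   [eliminate →]
⇔ ¬(¬(¬x4 ↔ ¬x3) ∨ x1) ∨ x4   [eliminate →]
⇔ ¬(¬((¬x4 → ¬x3) ∧ (¬x3 → ¬x4)) ∨ x1) ∨ x4   [eliminate ↔]
⇔ ¬(¬((¬¬x4 ∨ ¬x3) ∧ (¬x3 → ¬x4)) ∨ x1) ∨ x4   [eliminate →]
⇔ ¬(¬((¬¬x4 ∨ ¬x3) ∧ (¬¬x3 ∨ ¬x4)) ∨ x1) ∨ x4   [eliminate →]
⇔ (¬¬((¬¬x4 ∨ ¬x3) ∧ (¬¬x3 ∨ ¬x4)) ∧ ¬x1) ∨ x4   [De Morgan]
⇔ ((¬¬x4 ∨ ¬x3) ∧ (¬¬x3 ∨ ¬x4) ∧ ¬x1) ∨ x4   [double negation]
⇔ ((x4 ∨ ¬x3) ∧ (¬¬x3 ∨ ¬x4) ∧ ¬x1) ∨ x4   [double negation]
⇔ ((x4 ∨ ¬x3) ∧ (x3 ∨ ¬x4) ∧ ¬x1) ∨ x4   [double negation]
⇔ (x4 ∧ x3 ∧ ¬x1) ∨ (x4 ∧ ¬x4 ∧ ¬x1) ∨ (¬x3 ∧ x3 ∧ ¬x1) ∨ (¬x3 ∧ ¬x4 ∧ ¬x1) ∨ x4   [distribute ∧ over ∨]
⇔ (¬x3 ∧ ¬x4 ∧ ¬x1) ∨ x4   [simplify]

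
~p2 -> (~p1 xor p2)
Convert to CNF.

~p2 -> (~p1 xor p2)
= ~~p2 | (~p1 xor p2)   [eliminate ->]
= ~~p2 | ((~p1 | p2) & ~(~p1 & p2))   [expand xor]
= p2 | ((~p1 | p2) & ~(~p1 & p2))   [double negation]
= p2 | ((~p1 | p2) & (~~p1 | ~p2))   [De Morgan]
= p2 | ((~p1 | p2) & (p1 | ~p2))   [double negation]
= (p2 | ~p1 | p2) & (p2 | p1 | ~p2)   [distribute | over &]
= p2 | ~p1   [simplify]

p2 | ~p1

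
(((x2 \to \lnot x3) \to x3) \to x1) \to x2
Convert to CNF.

(((x2 \to \lnot x3) \to x3) \to x1) \to x2
= \lnot (((x2 \to \lnot x3) \to x3) \to x1) \lor x2   [eliminate \to]
= \lnot (\lnot ((x2 \to \lnot x3) \to x3) \lor x1) \lor x2   [eliminate \to]
= \lnot (\lnot (\lnot (x2 \to \lnot x3) \lor x3) \lor x1) \lor x2   [eliminate \to]
= \lnot (\lnot (\lnot (\lnot x2 \lor \lnot x3) \lor x3) \lor x1) \lor x2   [eliminate \to]
= (\lnot \lnot (\lnot (\lnot x2 \lor \lnot x3) \lor x3) \land \lnot x1) \lor x2   [De Morgan]
= ((\lnot (\lnot x2 \lor \lnot x3) \lor x3) \land \lnot x1) \lor x2   [double negation]
= (((\lnot \lnot x2 \land \lnot \lnot x3) \lor x3) \land \lnot x1) \lor x2   [De Morgan]
= (((x2 \land \lnot \lnot x3) \lor x3) \land \lnot x1) \lor x2   [double negation]
= (((x2 \land x3) \lor x3) \land \lnot x1) \lor x2   [double negation]
= (x2 \lor x3 \lor x2) \land (x3 \lor x3 \lor x2) \land (\lnot x1 \lor x2)   [distribute \lor over \land]
= (x2 \lor x3) \land (\lnot x1 \lor x2)   [simplify]

(x2 \lor x3) \land (\lnot x1 \lor x2)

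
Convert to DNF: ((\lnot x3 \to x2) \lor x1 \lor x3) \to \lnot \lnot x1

(\lnot x3 \land \lnot x2 \land \lnot x1) \lor x1

((\lnot x3 \to x2) \lor x1 \lor x3) \to \lnot \lnot x1
= \lnot ((\lnot x3 \to x2) \lor x1 \lor x3) \lor \lnot \lnot x1   [eliminate \to]
= \lnot (\lnot \lnot x3 \lor x2 \lor x1 \lor x3) \lor \lnot \lnot x1   [eliminate \to]
= (\lnot \lnot \lnot x3 \land \lnot x2 \land \lnot x1 \land \lnot x3) \lor \lnot \lnot x1   [De Morgan]
= (\lnot x3 \land \lnot x2 \land \lnot x1 \land \lnot x3) \lor \lnot \lnot x1   [double negation]
= (\lnot x3 \land \lnot x2 \land \lnot x1 \land \lnot x3) \lor x1   [double negation]
= (\lnot x3 \land \lnot x2 \land \lnot x1) \lor x1   [simplify]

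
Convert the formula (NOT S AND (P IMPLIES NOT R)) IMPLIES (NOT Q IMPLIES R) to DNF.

(NOT S AND (P IMPLIES NOT R)) IMPLIES (NOT Q IMPLIES R)
= NOT (NOT S AND (P IMPLIES NOT R)) OR (NOT Q IMPLIES R)
= NOT (NOT S AND (NOT P OR NOT R)) OR (NOT Q IMPLIES R)
= NOT (NOT S AND (NOT P OR NOT R)) OR NOT NOT Q OR R
= NOT NOT S OR NOT (NOT P OR NOT R) OR NOT NOT Q OR R
= S OR NOT (NOT P OR NOT R) OR NOT NOT Q OR R
= S OR (NOT NOT P AND NOT NOT R) OR NOT NOT Q OR R
= S OR (P AND NOT NOT R) OR NOT NOT Q OR R
= S OR (P AND R) OR NOT NOT Q OR R
= S OR (P AND R) OR Q OR R
= S OR Q OR R

S OR Q OR R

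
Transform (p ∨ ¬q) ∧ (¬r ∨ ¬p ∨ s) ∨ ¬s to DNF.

(p ∨ ¬q) ∧ (¬r ∨ ¬p ∨ s) ∨ ¬s
⇔ p ∧ ¬r ∨ p ∧ ¬p ∨ p ∧ s ∨ ¬q ∧ ¬r ∨ ¬q ∧ ¬p ∨ ¬q ∧ s ∨ ¬s   [distribute ∧ over ∨]
⇔ p ∧ ¬r ∨ p ∧ s ∨ ¬q ∧ ¬r ∨ ¬q ∧ ¬p ∨ ¬q ∧ s ∨ ¬s   [simplify]

p ∧ ¬r ∨ p ∧ s ∨ ¬q ∧ ¬r ∨ ¬q ∧ ¬p ∨ ¬q ∧ s ∨ ¬s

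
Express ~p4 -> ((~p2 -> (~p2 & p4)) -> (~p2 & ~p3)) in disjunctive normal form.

~p4 -> ((~p2 -> (~p2 & p4)) -> (~p2 & ~p3))
≡ ~~p4 | ((~p2 -> (~p2 & p4)) -> (~p2 & ~p3))   (eliminate ->)
≡ ~~p4 | ~(~p2 -> (~p2 & p4)) | (~p2 & ~p3)   (eliminate ->)
≡ ~~p4 | ~(~~p2 | (~p2 & p4)) | (~p2 & ~p3)   (eliminate ->)
≡ p4 | ~(~~p2 | (~p2 & p4)) | (~p2 & ~p3)   (double negation)
≡ p4 | (~~~p2 & ~(~p2 & p4)) | (~p2 & ~p3)   (De Morgan)
≡ p4 | (~p2 & ~(~p2 & p4)) | (~p2 & ~p3)   (double negation)
≡ p4 | (~p2 & (~~p2 | ~p4)) | (~p2 & ~p3)   (De Morgan)
≡ p4 | (~p2 & (p2 | ~p4)) | (~p2 & ~p3)   (double negation)
≡ p4 | (~p2 & p2) | (~p2 & ~p4) | (~p2 & ~p3)   (distribute & over |)
≡ p4 | (~p2 & ~p4) | (~p2 & ~p3)   (simplify)

p4 | (~p2 & ~p4) | (~p2 & ~p3)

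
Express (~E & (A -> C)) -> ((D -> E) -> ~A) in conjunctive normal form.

(~E & (A -> C)) -> ((D -> E) -> ~A)
= ~(~E & (A -> C)) | ((D -> E) -> ~A)   [eliminate ->]
= ~(~E & (~A | C)) | ((D -> E) -> ~A)   [eliminate ->]
= ~(~E & (~A | C)) | ~(D -> E) | ~A   [eliminate ->]
= ~(~E & (~A | C)) | ~(~D | E) | ~A   [eliminate ->]
= ~~E | ~(~A | C) | ~(~D | E) | ~A   [De Morgan]
= E | ~(~A | C) | ~(~D | E) | ~A   [double negation]
= E | (~~A & ~C) | ~(~D | E) | ~A   [De Morgan]
= E | (A & ~C) | ~(~D | E) | ~A   [double negation]
= E | (A & ~C) | (~~D & ~E) | ~A   [De Morgan]
= E | (A & ~C) | (D & ~E) | ~A   [double negation]
= (E | A | D | ~A) & (E | A | ~E | ~A) & (E | ~C | D | ~A) & (E | ~C | ~E | ~A)   [distribute | over &]
= E | ~C | D | ~A   [simplify]

E | ~C | D | ~A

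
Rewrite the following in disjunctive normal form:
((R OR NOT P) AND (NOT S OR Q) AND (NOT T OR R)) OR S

(R AND NOT S) OR (R AND Q) OR (NOT P AND NOT S AND NOT T) OR (NOT P AND Q AND NOT T) OR S

((R OR NOT P) AND (NOT S OR Q) AND (NOT T OR R)) OR S
≡ (R AND NOT S AND NOT T) OR (R AND NOT S AND R) OR (R AND Q AND NOT T) OR (R AND Q AND R) OR (NOT P AND NOT S AND NOT T) OR (NOT P AND NOT S AND R) OR (NOT P AND Q AND NOT T) OR (NOT P AND Q AND R) OR S   [distribute AND over OR]
≡ (R AND NOT S) OR (R AND Q) OR (NOT P AND NOT S AND NOT T) OR (NOT P AND Q AND NOT T) OR S   [simplify]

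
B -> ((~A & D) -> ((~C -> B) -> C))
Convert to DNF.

~B | A | ~D | C

B -> ((~A & D) -> ((~C -> B) -> C))
⇔ ~B | ((~A & D) -> ((~C -> B) -> C))   — eliminate ->
⇔ ~B | ~(~A & D) | ((~C -> B) -> C)   — eliminate ->
⇔ ~B | ~(~A & D) | ~(~C -> B) | C   — eliminate ->
⇔ ~B | ~(~A & D) | ~(~~C | B) | C   — eliminate ->
⇔ ~B | ~~A | ~D | ~(~~C | B) | C   — De Morgan
⇔ ~B | A | ~D | ~(~~C | B) | C   — double negation
⇔ ~B | A | ~D | (~~~C & ~B) | C   — De Morgan
⇔ ~B | A | ~D | (~C & ~B) | C   — double negation
⇔ ~B | A | ~D | C   — simplify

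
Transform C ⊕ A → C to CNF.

C ⊕ A → C
≡ ¬(C ⊕ A) ∨ C   — eliminate →
≡ ¬((C ∨ A) ∧ ¬(C ∧ A)) ∨ C   — expand ⊕
≡ ¬(C ∨ A) ∨ ¬¬(C ∧ A) ∨ C   — De Morgan
≡ ¬C ∧ ¬A ∨ ¬¬(C ∧ A) ∨ C   — De Morgan
≡ ¬C ∧ ¬A ∨ C ∧ A ∨ C   — double negation
≡ (¬C ∨ C ∨ C) ∧ (¬C ∨ A ∨ C) ∧ (¬A ∨ C ∨ C) ∧ (¬A ∨ A ∨ C)   — distribute ∨ over ∧
≡ ¬A ∨ C   — simplify

¬A ∨ C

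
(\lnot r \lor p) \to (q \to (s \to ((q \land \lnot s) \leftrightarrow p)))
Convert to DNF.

(\lnot r \lor p) \to (q \to (s \to ((q \land \lnot s) \leftrightarrow p)))
≡ \lnot (\lnot r \lor p) \lor (q \to (s \to ((q \land \lnot s) \leftrightarrow p)))
≡ \lnot (\lnot r \lor p) \lor \lnot q \lor (s \to ((q \land \lnot s) \leftrightarrow p))
≡ \lnot (\lnot r \lor p) \lor \lnot q \lor \lnot s \lor ((q \land \lnot s) \leftrightarrow p)
≡ \lnot (\lnot r \lor p) \lor \lnot q \lor \lnot s \lor (((q \land \lnot s) \to p) \land (p \to (q \land \lnot s)))
≡ \lnot (\lnot r \lor p) \lor \lnot q \lor \lnot s \lor ((\lnot (q \land \lnot s) \lor p) \land (p \to (q \land \lnot s)))
≡ \lnot (\lnot r \lor p) \lor \lnot q \lor \lnot s \lor ((\lnot (q \land \lnot s) \lor p) \land (\lnot p \lor (q \land \lnot s)))
≡ (\lnot \lnot r \land \lnot p) \lor \lnot q \lor \lnot s \lor ((\lnot (q \land \lnot s) \lor p) \land (\lnot p \lor (q \land \lnot s)))
≡ (r \land \lnot p) \lor \lnot q \lor \lnot s \lor ((\lnot (q \land \lnot s) \lor p) \land (\lnot p \lor (q \land \lnot s)))
≡ (r \land \lnot p) \lor \lnot q \lor \lnot s \lor ((\lnot q \lor \lnot \lnot s \lor p) \land (\lnot p \lor (q \land \lnot s)))
≡ (r \land \lnot p) \lor \lnot q \lor \lnot s \lor ((\lnot q \lor s \lor p) \land (\lnot p \lor (q \land \lnot s)))
≡ (r \land \lnot p) \lor \lnot q \lor \lnot s \lor (\lnot q \land \lnot p) \lor (\lnot q \land q \land \lnot s) \lor (s \land \lnot p) \lor (s \land q \land \lnot s) \lor (p \land \lnot p) \lor (p \land q \land \lnot s)
≡ (r \land \lnot p) \lor \lnot q \lor \lnot s \lor (s \land \lnot p)

(r \land \lnot p) \lor \lnot q \lor \lnot s \lor (s \land \lnot p)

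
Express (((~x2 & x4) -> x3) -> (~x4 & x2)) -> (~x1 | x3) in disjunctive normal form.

(((~x2 & x4) -> x3) -> (~x4 & x2)) -> (~x1 | x3)
≡ ~(((~x2 & x4) -> x3) -> (~x4 & x2)) | ~x1 | x3
≡ ~(~((~x2 & x4) -> x3) | (~x4 & x2)) | ~x1 | x3
≡ ~(~(~(~x2 & x4) | x3) | (~x4 & x2)) | ~x1 | x3
≡ (~~(~(~x2 & x4) | x3) & ~(~x4 & x2)) | ~x1 | x3
≡ ((~(~x2 & x4) | x3) & ~(~x4 & x2)) | ~x1 | x3
≡ ((~~x2 | ~x4 | x3) & ~(~x4 & x2)) | ~x1 | x3
≡ ((x2 | ~x4 | x3) & ~(~x4 & x2)) | ~x1 | x3
≡ ((x2 | ~x4 | x3) & (~~x4 | ~x2)) | ~x1 | x3
≡ ((x2 | ~x4 | x3) & (x4 | ~x2)) | ~x1 | x3
≡ (x2 & x4) | (x2 & ~x2) | (~x4 & x4) | (~x4 & ~x2) | (x3 & x4) | (x3 & ~x2) | ~x1 | x3
≡ (x2 & x4) | (~x4 & ~x2) | ~x1 | x3

(x2 & x4) | (~x4 & ~x2) | ~x1 | x3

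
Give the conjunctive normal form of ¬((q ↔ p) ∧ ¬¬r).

(q ∨ p ∨ ¬r) ∧ (¬p ∨ ¬q ∨ ¬r)

¬((q ↔ p) ∧ ¬¬r)
≡ ¬((q → p) ∧ (p → q) ∧ ¬¬r)   — eliminate ↔
≡ ¬((¬q ∨ p) ∧ (p → q) ∧ ¬¬r)   — eliminate →
≡ ¬((¬q ∨ p) ∧ (¬p ∨ q) ∧ ¬¬r)   — eliminate →
≡ ¬(¬q ∨ p) ∨ ¬(¬p ∨ q) ∨ ¬¬¬r   — De Morgan
≡ (¬¬q ∧ ¬p) ∨ ¬(¬p ∨ q) ∨ ¬¬¬r   — De Morgan
≡ (q ∧ ¬p) ∨ ¬(¬p ∨ q) ∨ ¬¬¬r   — double negation
≡ (q ∧ ¬p) ∨ (¬¬p ∧ ¬q) ∨ ¬¬¬r   — De Morgan
≡ (q ∧ ¬p) ∨ (p ∧ ¬q) ∨ ¬¬¬r   — double negation
≡ (q ∧ ¬p) ∨ (p ∧ ¬q) ∨ ¬r   — double negation
≡ (q ∨ p ∨ ¬r) ∧ (q ∨ ¬q ∨ ¬r) ∧ (¬p ∨ p ∨ ¬r) ∧ (¬p ∨ ¬q ∨ ¬r)   — distribute ∨ over ∧
≡ (q ∨ p ∨ ¬r) ∧ (¬p ∨ ¬q ∨ ¬r)   — simplify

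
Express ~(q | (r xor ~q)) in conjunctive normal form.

~q & (q | r)

~(q | (r xor ~q))
= ~(q | ((r | ~q) & ~(r & ~q)))   — expand xor
= ~q & ~((r | ~q) & ~(r & ~q))   — De Morgan
= ~q & (~(r | ~q) | ~~(r & ~q))   — De Morgan
= ~q & ((~r & ~~q) | ~~(r & ~q))   — De Morgan
= ~q & ((~r & q) | ~~(r & ~q))   — double negation
= ~q & ((~r & q) | (r & ~q))   — double negation
= ~q & (~r | r) & (~r | ~q) & (q | r) & (q | ~q)   — distribute | over &
= ~q & (q | r)   — simplify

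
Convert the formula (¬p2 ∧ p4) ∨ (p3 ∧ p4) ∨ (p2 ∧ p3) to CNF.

(¬p2 ∨ p3) ∧ (p4 ∨ p3) ∧ (p4 ∨ p2)

(¬p2 ∧ p4) ∨ (p3 ∧ p4) ∨ (p2 ∧ p3)
≡ (¬p2 ∨ p3 ∨ p2) ∧ (¬p2 ∨ p3 ∨ p3) ∧ (¬p2 ∨ p4 ∨ p2) ∧ (¬p2 ∨ p4 ∨ p3) ∧ (p4 ∨ p3 ∨ p2) ∧ (p4 ∨ p3 ∨ p3) ∧ (p4 ∨ p4 ∨ p2) ∧ (p4 ∨ p4 ∨ p3)   (distribute ∨ over ∧)
≡ (¬p2 ∨ p3) ∧ (p4 ∨ p3) ∧ (p4 ∨ p2)   (simplify)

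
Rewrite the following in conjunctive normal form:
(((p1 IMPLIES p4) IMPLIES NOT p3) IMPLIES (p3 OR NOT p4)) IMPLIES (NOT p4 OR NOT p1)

(((p1 IMPLIES p4) IMPLIES NOT p3) IMPLIES (p3 OR NOT p4)) IMPLIES (NOT p4 OR NOT p1)
≡ NOT (((p1 IMPLIES p4) IMPLIES NOT p3) IMPLIES (p3 OR NOT p4)) OR NOT p4 OR NOT p1   — eliminate IMPLIES
≡ NOT (NOT ((p1 IMPLIES p4) IMPLIES NOT p3) OR p3 OR NOT p4) OR NOT p4 OR NOT p1   — eliminate IMPLIES
≡ NOT (NOT (NOT (p1 IMPLIES p4) OR NOT p3) OR p3 OR NOT p4) OR NOT p4 OR NOT p1   — eliminate IMPLIES
≡ NOT (NOT (NOT (NOT p1 OR p4) OR NOT p3) OR p3 OR NOT p4) OR NOT p4 OR NOT p1   — eliminate IMPLIES
≡ (NOT NOT (NOT (NOT p1 OR p4) OR NOT p3) AND NOT p3 AND NOT NOT p4) OR NOT p4 OR NOT p1   — De Morgan
≡ ((NOT (NOT p1 OR p4) OR NOT p3) AND NOT p3 AND NOT NOT p4) OR NOT p4 OR NOT p1   — double negation
≡ (((NOT NOT p1 AND NOT p4) OR NOT p3) AND NOT p3 AND NOT NOT p4) OR NOT p4 OR NOT p1   — De Morgan
≡ (((p1 AND NOT p4) OR NOT p3) AND NOT p3 AND NOT NOT p4) OR NOT p4 OR NOT p1   — double negation
≡ (((p1 AND NOT p4) OR NOT p3) AND NOT p3 AND p4) OR NOT p4 OR NOT p1   — double negation
≡ (p1 OR NOT p3 OR NOT p4 OR NOT p1) AND (NOT p4 OR NOT p3 OR NOT p4 OR NOT p1) AND (NOT p3 OR NOT p4 OR NOT p1) AND (p4 OR NOT p4 OR NOT p1)   — distribute OR over AND
≡ NOT p4 OR NOT p3 OR NOT p1   — simplify

NOT p4 OR NOT p3 OR NOT p1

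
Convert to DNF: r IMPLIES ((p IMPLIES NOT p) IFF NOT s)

NOT r OR (p AND s) OR (NOT s AND NOT p)

r IMPLIES ((p IMPLIES NOT p) IFF NOT s)
⇔ NOT r OR ((p IMPLIES NOT p) IFF NOT s)   (eliminate IMPLIES)
⇔ NOT r OR (((p IMPLIES NOT p) IMPLIES NOT s) AND (NOT s IMPLIES (p IMPLIES NOT p)))   (eliminate IFF)
⇔ NOT r OR ((NOT (p IMPLIES NOT p) OR NOT s) AND (NOT s IMPLIES (p IMPLIES NOT p)))   (eliminate IMPLIES)
⇔ NOT r OR ((NOT (NOT p OR NOT p) OR NOT s) AND (NOT s IMPLIES (p IMPLIES NOT p)))   (eliminate IMPLIES)
⇔ NOT r OR ((NOT (NOT p OR NOT p) OR NOT s) AND (NOT NOT s OR (p IMPLIES NOT p)))   (eliminate IMPLIES)
⇔ NOT r OR ((NOT (NOT p OR NOT p) OR NOT s) AND (NOT NOT s OR NOT p OR NOT p))   (eliminate IMPLIES)
⇔ NOT r OR (((NOT NOT p AND NOT NOT p) OR NOT s) AND (NOT NOT s OR NOT p OR NOT p))   (De Morgan)
⇔ NOT r OR (((p AND NOT NOT p) OR NOT s) AND (NOT NOT s OR NOT p OR NOT p))   (double negation)
⇔ NOT r OR (((p AND p) OR NOT s) AND (NOT NOT s OR NOT p OR NOT p))   (double negation)
⇔ NOT r OR (((p AND p) OR NOT s) AND (s OR NOT p OR NOT p))   (double negation)
⇔ NOT r OR (p AND p AND s) OR (p AND p AND NOT p) OR (p AND p AND NOT p) OR (NOT s AND s) OR (NOT s AND NOT p) OR (NOT s AND NOT p)   (distribute AND over OR)
⇔ NOT r OR (p AND s) OR (NOT s AND NOT p)   (simplify)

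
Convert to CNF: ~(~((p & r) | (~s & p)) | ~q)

p & (r | ~s) & q

~(~((p & r) | (~s & p)) | ~q)
⇔ ~~((p & r) | (~s & p)) & ~~q   — De Morgan
⇔ ((p & r) | (~s & p)) & ~~q   — double negation
⇔ ((p & r) | (~s & p)) & q   — double negation
⇔ (p | ~s) & (p | p) & (r | ~s) & (r | p) & q   — distribute | over &
⇔ p & (r | ~s) & q   — simplify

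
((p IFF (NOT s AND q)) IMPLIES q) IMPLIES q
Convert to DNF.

(NOT p AND NOT q) OR q

((p IFF (NOT s AND q)) IMPLIES q) IMPLIES q
≡ NOT ((p IFF (NOT s AND q)) IMPLIES q) OR q   [eliminate IMPLIES]
≡ NOT (NOT (p IFF (NOT s AND q)) OR q) OR q   [eliminate IMPLIES]
≡ NOT (NOT ((p IMPLIES (NOT s AND q)) AND ((NOT s AND q) IMPLIES p)) OR q) OR q   [eliminate IFF]
≡ NOT (NOT ((NOT p OR (NOT s AND q)) AND ((NOT s AND q) IMPLIES p)) OR q) OR q   [eliminate IMPLIES]
≡ NOT (NOT ((NOT p OR (NOT s AND q)) AND (NOT (NOT s AND q) OR p)) OR q) OR q   [eliminate IMPLIES]
≡ (NOT NOT ((NOT p OR (NOT s AND q)) AND (NOT (NOT s AND q) OR p)) AND NOT q) OR q   [De Morgan]
≡ ((NOT p OR (NOT s AND q)) AND (NOT (NOT s AND q) OR p) AND NOT q) OR q   [double negation]
≡ ((NOT p OR (NOT s AND q)) AND (NOT NOT s OR NOT q OR p) AND NOT q) OR q   [De Morgan]
≡ ((NOT p OR (NOT s AND q)) AND (s OR NOT q OR p) AND NOT q) OR q   [double negation]
≡ (NOT p AND s AND NOT q) OR (NOT p AND NOT q AND NOT q) OR (NOT p AND p AND NOT q) OR (NOT s AND q AND s AND NOT q) OR (NOT s AND q AND NOT q AND NOT q) OR (NOT s AND q AND p AND NOT q) OR q   [distribute AND over OR]
≡ (NOT p AND NOT q) OR q   [simplify]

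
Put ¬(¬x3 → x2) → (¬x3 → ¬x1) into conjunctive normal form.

x3 ∨ x2 ∨ ¬x1

¬(¬x3 → x2) → (¬x3 → ¬x1)
= ¬¬(¬x3 → x2) ∨ (¬x3 → ¬x1)   (eliminate →)
= ¬¬(¬¬x3 ∨ x2) ∨ (¬x3 → ¬x1)   (eliminate →)
= ¬¬(¬¬x3 ∨ x2) ∨ ¬¬x3 ∨ ¬x1   (eliminate →)
= ¬¬x3 ∨ x2 ∨ ¬¬x3 ∨ ¬x1   (double negation)
= x3 ∨ x2 ∨ ¬¬x3 ∨ ¬x1   (double negation)
= x3 ∨ x2 ∨ x3 ∨ ¬x1   (double negation)
= x3 ∨ x2 ∨ ¬x1   (simplify)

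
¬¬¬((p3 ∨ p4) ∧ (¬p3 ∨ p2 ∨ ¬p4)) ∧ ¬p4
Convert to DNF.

¬¬¬((p3 ∨ p4) ∧ (¬p3 ∨ p2 ∨ ¬p4)) ∧ ¬p4
⇔ ¬((p3 ∨ p4) ∧ (¬p3 ∨ p2 ∨ ¬p4)) ∧ ¬p4   (double negation)
⇔ (¬(p3 ∨ p4) ∨ ¬(¬p3 ∨ p2 ∨ ¬p4)) ∧ ¬p4   (De Morgan)
⇔ ((¬p3 ∧ ¬p4) ∨ ¬(¬p3 ∨ p2 ∨ ¬p4)) ∧ ¬p4   (De Morgan)
⇔ ((¬p3 ∧ ¬p4) ∨ (¬¬p3 ∧ ¬p2 ∧ ¬¬p4)) ∧ ¬p4   (De Morgan)
⇔ ((¬p3 ∧ ¬p4) ∨ (p3 ∧ ¬p2 ∧ ¬¬p4)) ∧ ¬p4   (double negation)
⇔ ((¬p3 ∧ ¬p4) ∨ (p3 ∧ ¬p2 ∧ p4)) ∧ ¬p4   (double negation)
⇔ (¬p3 ∧ ¬p4 ∧ ¬p4) ∨ (p3 ∧ ¬p2 ∧ p4 ∧ ¬p4)   (distribute ∧ over ∨)
⇔ ¬p3 ∧ ¬p4   (simplify)

¬p3 ∧ ¬p4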